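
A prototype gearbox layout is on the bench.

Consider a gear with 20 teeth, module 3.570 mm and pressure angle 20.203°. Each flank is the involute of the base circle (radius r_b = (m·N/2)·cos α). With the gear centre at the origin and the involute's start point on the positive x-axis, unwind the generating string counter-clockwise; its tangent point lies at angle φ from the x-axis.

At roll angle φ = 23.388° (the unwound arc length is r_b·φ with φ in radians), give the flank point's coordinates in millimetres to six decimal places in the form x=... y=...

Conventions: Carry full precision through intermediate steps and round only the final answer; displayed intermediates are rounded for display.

class = single-mesh tooth geometry [base-circle involute, m = 3.570, 20T]
pitch radius r_p = m·N/2 = 3.570·20/2 = 35.700000
base radius r_b = r_p·cos α = 35.700000·cos 20.203° = 33.503555
roll angle φ = 23.388° = 0.40819761 rad
x = r_b·(cos φ + φ·sin φ) = 36.179623
y = r_b·(sin φ − φ·cos φ) = 0.747011

x=36.179623 y=0.747011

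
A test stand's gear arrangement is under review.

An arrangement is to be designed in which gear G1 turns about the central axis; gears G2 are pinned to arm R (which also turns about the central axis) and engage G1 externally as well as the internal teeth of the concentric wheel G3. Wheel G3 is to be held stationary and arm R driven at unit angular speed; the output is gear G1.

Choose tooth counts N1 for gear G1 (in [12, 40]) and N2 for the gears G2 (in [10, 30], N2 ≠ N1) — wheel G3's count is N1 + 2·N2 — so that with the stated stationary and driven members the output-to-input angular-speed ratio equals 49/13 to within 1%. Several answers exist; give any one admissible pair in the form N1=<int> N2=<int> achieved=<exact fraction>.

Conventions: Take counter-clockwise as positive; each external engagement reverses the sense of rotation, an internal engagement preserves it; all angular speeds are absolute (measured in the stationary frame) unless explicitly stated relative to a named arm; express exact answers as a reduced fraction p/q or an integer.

planetary set to be sized for 49/13 (Willis relation)
Willis with ω_ring = 0: ω_sun/ω_arm = (N1+N3)/N1; set equal to 49/13  ⇒  N3/N1 = 49/13 − 1 = 36/13
N3 = N1 + 2·N2  ⇒  N2/N1 = (N3/N1 − 1)/2 = (36/13 − 1)/2 = 23/26
smallest multiple with N1 ≥ 12 and N2 ≥ 10: k = 1  ⇒  N1 = 1·26 = 26, N2 = 1·23 = 23 (N1 ≤ 40, N2 ≤ 30, N2 ≠ N1 ✓), N3 = 26 + 2·23 = 72
check: (N1+N3)/N1 with N1 = 26, N3 = 72 gives 49/13; |achieved − target| = 0 ≤ 49/1300 ✓

N1=26 N2=23 achieved=49/13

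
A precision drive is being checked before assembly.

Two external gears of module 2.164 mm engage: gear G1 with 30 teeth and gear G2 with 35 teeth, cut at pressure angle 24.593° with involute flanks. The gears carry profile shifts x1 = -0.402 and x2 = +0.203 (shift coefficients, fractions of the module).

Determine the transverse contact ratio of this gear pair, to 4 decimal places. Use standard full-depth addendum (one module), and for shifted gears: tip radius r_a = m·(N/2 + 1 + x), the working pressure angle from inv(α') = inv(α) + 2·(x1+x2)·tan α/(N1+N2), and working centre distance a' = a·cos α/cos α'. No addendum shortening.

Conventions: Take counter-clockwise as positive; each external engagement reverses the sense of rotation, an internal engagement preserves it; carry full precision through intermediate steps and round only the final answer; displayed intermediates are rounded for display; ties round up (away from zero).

class = single-mesh tooth geometry [involute pair 30T × 35T, m = 2.164]
base radii: r_b1 = 29.515455, r_b2 = 34.434697
tip radii: r_a1 = 33.754072, r_a2 = 40.473292
inv(α') = inv(24.593°) + 2·(-0.402+0.203)·tan α/(30+35) = 0.02565669  ⇒  α' = 23.79779°
a' = a·cos α / cos α' = 70.3300·cos 24.593°/cos 23.79779° = 69.892769
action lengths: √(r_a1²−r_b1²) = 16.376059, √(r_a2²−r_b2²) = 21.268263
base pitch p_b = π·m·cos α = 6.181702
CR = (16.376059 + 21.268263 − 69.892769·sin 23.79779°)/6.181702 = 1.527393
contact ratio ≈ 1.5274

1.5274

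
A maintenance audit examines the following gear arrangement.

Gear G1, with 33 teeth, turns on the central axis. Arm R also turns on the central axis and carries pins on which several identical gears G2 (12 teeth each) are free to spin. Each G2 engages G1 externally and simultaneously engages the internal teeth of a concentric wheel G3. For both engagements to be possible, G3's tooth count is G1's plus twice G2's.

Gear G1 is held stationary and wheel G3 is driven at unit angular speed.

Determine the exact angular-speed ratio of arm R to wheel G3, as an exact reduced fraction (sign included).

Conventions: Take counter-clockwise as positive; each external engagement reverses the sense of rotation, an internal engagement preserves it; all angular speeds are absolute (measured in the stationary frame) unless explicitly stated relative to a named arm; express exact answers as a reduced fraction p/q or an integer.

recognized (axles ride arm R): planetary set, 33/12/57 teeth
ring teeth: 33 + 2·12 = 57
33(ω_sun−ω_arm) = −57(ω_ring−ω_arm),  ω_sun = 0, ω_ring = 1
33(0−ω_arm) = −57(1−ω_arm)  ⇒  90·ω_arm = 57  ⇒  ω_arm = 19/30
ω_out/ω_in = 19/30

19/30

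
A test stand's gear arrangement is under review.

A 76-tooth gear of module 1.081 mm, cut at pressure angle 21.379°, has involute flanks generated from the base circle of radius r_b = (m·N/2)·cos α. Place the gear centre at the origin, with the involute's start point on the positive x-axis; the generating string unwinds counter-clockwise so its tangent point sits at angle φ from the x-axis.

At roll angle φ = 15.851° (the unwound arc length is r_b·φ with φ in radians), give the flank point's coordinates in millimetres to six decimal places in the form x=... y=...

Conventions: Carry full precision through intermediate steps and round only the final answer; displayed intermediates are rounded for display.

x=39.687324 y=0.267917

recognized (one wheel, involute flank): single-mesh tooth geometry, m = 1.081, N = 76
pitch radius r_p = m·N/2 = 1.081·76/2 = 41.078000
base radius r_b = r_p·cos α = 41.078000·cos 21.379° = 38.251402
roll angle φ = 15.851° = 0.27665214 rad
x = r_b·(cos φ + φ·sin φ) = 39.687324
y = r_b·(sin φ − φ·cos φ) = 0.267917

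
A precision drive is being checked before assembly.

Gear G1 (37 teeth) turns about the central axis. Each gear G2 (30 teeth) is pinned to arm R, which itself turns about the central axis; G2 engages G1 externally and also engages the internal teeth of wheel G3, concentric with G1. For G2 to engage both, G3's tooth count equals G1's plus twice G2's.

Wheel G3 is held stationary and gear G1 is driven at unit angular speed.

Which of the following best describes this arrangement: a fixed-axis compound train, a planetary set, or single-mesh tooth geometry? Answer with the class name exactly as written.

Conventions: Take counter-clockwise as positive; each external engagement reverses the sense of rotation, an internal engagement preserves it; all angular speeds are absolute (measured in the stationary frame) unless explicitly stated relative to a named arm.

class = planetary set [G3 = 37+2·30 = 97; Willis about the carrier]
classification: planetary set

planetary set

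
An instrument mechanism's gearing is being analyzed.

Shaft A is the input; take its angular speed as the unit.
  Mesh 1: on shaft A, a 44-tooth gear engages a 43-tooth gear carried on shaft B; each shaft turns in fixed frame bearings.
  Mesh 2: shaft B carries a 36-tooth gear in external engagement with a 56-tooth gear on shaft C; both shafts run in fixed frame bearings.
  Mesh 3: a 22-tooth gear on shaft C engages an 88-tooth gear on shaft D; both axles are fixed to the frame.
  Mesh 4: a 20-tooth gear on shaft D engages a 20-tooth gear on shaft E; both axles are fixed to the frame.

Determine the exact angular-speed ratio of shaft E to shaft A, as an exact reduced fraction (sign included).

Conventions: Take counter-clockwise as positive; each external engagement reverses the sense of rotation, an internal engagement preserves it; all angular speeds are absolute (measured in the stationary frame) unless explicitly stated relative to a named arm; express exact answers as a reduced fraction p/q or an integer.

99/602

class = fixed-axis compound train [4 meshes; 4 ratios multiply, 4 sense flips]
mesh 1 [44T→43T]: running ratio 44/43, sense −
mesh 2 [36T→56T]: running ratio 198/301, sense +
mesh 3 [22T→88T]: running ratio 99/602, sense −
mesh 4 [20T→20T]: running ratio 99/602, sense +
ω_out/ω_in = 99/602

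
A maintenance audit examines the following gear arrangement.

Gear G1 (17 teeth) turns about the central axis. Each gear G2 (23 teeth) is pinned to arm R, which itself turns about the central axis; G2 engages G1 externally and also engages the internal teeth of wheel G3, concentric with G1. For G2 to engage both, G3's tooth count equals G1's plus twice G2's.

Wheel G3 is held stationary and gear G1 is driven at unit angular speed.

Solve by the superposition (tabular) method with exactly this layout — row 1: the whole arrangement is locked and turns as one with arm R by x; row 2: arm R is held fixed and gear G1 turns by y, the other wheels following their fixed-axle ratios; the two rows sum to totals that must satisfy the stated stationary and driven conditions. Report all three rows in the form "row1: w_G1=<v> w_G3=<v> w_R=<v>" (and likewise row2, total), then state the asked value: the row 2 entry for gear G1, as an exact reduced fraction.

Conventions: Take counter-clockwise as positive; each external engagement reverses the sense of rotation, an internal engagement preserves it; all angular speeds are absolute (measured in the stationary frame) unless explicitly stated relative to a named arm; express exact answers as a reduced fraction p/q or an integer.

topology: planetary set — G1 17T / G2 23T / G3 63T, arm = carrier (Willis)
row 1 — lock + rotate with arm: ω_sun = ω_ring = ω_arm = x
row 2 (arm held, sun turns y): ω_ring = −(17/63)·y, ω_arm = 0
boundary: total ω_ring = x − (17/63)·y = 0 and total ω_sun = x + y = 1  ⇒  y = 63/80, x = 17/80
row 2 ring = −(17/63)·63/80 = -17/80
totals (row 1 + row 2): sun 17/80 + 63/80 = 1, ring 17/80 + (-17/80) = 0, arm 17/80 + 0 = 17/80
asked cell (row2, sun) = 63/80

row1: w_G1=17/80 w_G3=17/80 w_R=17/80
row2: w_G1=63/80 w_G3=-17/80 w_R=0
total: w_G1=1 w_G3=0 w_R=17/80
asked value: 63/80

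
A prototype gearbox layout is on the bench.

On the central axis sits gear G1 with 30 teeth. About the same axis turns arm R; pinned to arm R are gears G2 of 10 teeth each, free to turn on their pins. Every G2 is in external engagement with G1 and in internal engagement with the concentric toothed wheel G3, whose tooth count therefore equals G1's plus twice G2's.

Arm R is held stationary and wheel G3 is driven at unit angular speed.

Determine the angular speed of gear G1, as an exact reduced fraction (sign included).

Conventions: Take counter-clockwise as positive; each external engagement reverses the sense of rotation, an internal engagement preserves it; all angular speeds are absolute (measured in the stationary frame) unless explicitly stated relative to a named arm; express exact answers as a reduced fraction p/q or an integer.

-5/3

recognized (axles ride arm R): planetary set, 30/10/50 teeth
ring teeth: 30 + 2·10 = 50
30(ω_sun−ω_arm) = −50(ω_ring−ω_arm),  ω_arm = 0, ω_ring = 1
ω_sun = 0 − (50/30)(1−0) = -5/3
exact speed ratio = -5/3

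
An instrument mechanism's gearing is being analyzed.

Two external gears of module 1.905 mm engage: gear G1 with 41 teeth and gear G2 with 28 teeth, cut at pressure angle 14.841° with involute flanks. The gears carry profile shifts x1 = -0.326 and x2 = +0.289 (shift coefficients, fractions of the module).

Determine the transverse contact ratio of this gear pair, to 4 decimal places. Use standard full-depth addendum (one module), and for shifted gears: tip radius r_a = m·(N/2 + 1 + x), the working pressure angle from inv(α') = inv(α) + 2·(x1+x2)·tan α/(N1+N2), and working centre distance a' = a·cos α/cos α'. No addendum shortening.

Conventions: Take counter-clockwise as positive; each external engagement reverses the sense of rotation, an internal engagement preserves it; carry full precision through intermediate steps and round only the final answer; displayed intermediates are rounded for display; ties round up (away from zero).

topology: single-mesh involute geometry — m = 1.905, 41T/28T pair
base radii: r_b1 = 37.749722, r_b2 = 25.780298
tip radii: r_a1 = 40.336470, r_a2 = 29.125545
inv(α') = inv(14.841°) + 2·(-0.326+0.289)·tan α/(41+28) = 0.00566859  ⇒  α' = 14.60521°
a' = a·cos α / cos α' = 65.7225·cos 14.841°/cos 14.60521° = 65.651465
action lengths: √(r_a1²−r_b1²) = 14.212294, √(r_a2²−r_b2²) = 13.552623
base pitch p_b = π·m·cos α = 5.785085
CR = (14.212294 + 13.552623 − 65.651465·sin 14.60521°)/5.785085 = 1.937814
contact ratio ≈ 1.9378

1.9378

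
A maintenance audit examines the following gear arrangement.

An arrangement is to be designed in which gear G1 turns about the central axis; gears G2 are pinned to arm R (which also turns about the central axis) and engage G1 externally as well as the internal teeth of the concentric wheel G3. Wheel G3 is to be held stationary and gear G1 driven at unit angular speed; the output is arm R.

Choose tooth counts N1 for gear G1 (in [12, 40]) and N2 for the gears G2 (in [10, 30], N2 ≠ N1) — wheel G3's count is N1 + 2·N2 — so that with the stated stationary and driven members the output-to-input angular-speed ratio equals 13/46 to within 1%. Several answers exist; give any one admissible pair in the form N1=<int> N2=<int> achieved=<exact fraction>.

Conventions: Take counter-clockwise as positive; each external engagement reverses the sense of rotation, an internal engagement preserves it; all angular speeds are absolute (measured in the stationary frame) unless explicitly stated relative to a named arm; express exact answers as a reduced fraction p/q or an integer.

topology: planetary set — design target 13/46, arm = carrier (Willis)
Willis with ω_ring = 0: ω_arm/ω_sun = N1/(N1+N3); set equal to 13/46  ⇒  N3/N1 = 1/(13/46) − 1 = 33/13
N3 = N1 + 2·N2  ⇒  N2/N1 = (N3/N1 − 1)/2 = (33/13 − 1)/2 = 10/13
smallest multiple with N1 ≥ 12 and N2 ≥ 10: k = 1  ⇒  N1 = 1·13 = 13, N2 = 1·10 = 10 (N1 ≤ 40, N2 ≤ 30, N2 ≠ N1 ✓), N3 = 13 + 2·10 = 33
check: N1/(N1+N3) with N1 = 13, N3 = 33 gives 13/46; |achieved − target| = 0 ≤ 13/4600 ✓

N1=13 N2=10 achieved=13/46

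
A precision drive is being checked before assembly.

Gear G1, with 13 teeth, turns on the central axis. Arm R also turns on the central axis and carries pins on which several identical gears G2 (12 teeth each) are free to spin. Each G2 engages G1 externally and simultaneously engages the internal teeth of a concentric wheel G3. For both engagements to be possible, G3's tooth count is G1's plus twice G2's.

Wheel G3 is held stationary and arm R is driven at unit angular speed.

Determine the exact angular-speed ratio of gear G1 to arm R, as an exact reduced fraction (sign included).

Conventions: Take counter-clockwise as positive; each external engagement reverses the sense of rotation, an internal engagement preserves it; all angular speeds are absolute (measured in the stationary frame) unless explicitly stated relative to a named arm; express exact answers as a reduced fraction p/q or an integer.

recognized (axles ride arm R): planetary set, 13/12/37 teeth
ring teeth: 13 + 2·12 = 37
13(ω_sun−ω_arm) = −37(ω_ring−ω_arm),  ω_ring = 0, ω_arm = 1
ω_sun = 1 − (37/13)(0−1) = 50/13
ω_out/ω_in = 50/13

50/13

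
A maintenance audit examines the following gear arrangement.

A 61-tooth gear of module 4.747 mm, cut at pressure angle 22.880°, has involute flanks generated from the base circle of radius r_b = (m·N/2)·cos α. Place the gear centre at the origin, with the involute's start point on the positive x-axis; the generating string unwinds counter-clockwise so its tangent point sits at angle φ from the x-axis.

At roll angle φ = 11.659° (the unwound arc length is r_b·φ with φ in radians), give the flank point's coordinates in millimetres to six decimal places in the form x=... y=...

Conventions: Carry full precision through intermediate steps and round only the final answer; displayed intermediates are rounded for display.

class = single-mesh tooth geometry [base-circle involute, m = 4.747, 61T]
pitch radius r_p = m·N/2 = 4.747·61/2 = 144.783500
base radius r_b = r_p·cos α = 144.783500·cos 22.880° = 133.392105
roll angle φ = 11.659° = 0.20348794 rad
x = r_b·(cos φ + φ·sin φ) = 136.125288
y = r_b·(sin φ − φ·cos φ) = 0.373100

x=136.125288 y=0.373100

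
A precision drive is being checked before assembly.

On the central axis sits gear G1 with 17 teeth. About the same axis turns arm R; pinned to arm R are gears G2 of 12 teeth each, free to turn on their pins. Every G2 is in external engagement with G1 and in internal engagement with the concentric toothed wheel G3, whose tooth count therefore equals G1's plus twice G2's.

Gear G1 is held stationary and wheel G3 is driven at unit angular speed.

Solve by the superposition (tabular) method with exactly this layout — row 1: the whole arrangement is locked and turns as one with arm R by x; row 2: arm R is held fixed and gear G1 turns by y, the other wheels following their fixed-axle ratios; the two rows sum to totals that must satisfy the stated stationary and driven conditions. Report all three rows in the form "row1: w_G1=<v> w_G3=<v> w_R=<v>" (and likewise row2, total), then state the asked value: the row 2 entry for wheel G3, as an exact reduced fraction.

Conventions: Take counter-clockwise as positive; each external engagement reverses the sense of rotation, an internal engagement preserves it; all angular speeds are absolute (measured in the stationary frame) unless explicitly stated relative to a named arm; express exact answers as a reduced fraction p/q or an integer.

row1: w_G1=41/58 w_G3=41/58 w_R=41/58
row2: w_G1=-41/58 w_G3=17/58 w_R=0
total: w_G1=0 w_G3=1 w_R=41/58
asked value: 17/58

topology: planetary set — G1 17T / G2 12T / G3 41T, arm = carrier (Willis)
row 1 (train locked, turned with arm): all members turn x
row 2: sun turns y, ring = −(17/41)·y, arm 0
boundary: total ω_sun = x + y = 0 and total ω_ring = x − (17/41)·y = 1  ⇒  y = -41/58, x = 41/58
row 2 ring = −(17/41)·(-41/58) = 17/58
totals (row 1 + row 2): sun 41/58 + (-41/58) = 0, ring 41/58 + 17/58 = 1, arm 41/58 + 0 = 41/58
asked cell (row2, ring) = 17/58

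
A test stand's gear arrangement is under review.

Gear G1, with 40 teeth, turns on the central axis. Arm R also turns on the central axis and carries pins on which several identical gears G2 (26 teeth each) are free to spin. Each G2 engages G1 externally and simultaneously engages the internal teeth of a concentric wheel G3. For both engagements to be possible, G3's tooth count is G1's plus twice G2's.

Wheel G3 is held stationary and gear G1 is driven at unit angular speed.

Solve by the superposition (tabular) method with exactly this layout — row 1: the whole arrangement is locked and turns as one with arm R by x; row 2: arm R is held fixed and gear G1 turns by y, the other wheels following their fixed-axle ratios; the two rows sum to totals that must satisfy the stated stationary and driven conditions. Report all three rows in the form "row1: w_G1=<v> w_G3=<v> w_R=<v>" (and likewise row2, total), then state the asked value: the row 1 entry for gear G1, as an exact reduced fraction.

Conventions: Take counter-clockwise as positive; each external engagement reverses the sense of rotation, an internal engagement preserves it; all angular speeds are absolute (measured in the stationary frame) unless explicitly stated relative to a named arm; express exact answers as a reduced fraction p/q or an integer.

row1: w_G1=10/33 w_G3=10/33 w_R=10/33
row2: w_G1=23/33 w_G3=-10/33 w_R=0
total: w_G1=1 w_G3=0 w_R=10/33
asked value: 10/33

recognized (axles ride arm R): planetary set, 40/26/92 teeth
row 1 (train locked, turned with arm): all members turn x
row 2: sun turns y, ring = −(40/92)·y, arm 0
boundary: total ω_ring = x − (40/92)·y = 0 and total ω_sun = x + y = 1  ⇒  y = 23/33, x = 10/33
row 2 ring = −(40/92)·23/33 = -10/33
totals (row 1 + row 2): sun 10/33 + 23/33 = 1, ring 10/33 + (-10/33) = 0, arm 10/33 + 0 = 10/33
asked cell (row1, sun) = 10/33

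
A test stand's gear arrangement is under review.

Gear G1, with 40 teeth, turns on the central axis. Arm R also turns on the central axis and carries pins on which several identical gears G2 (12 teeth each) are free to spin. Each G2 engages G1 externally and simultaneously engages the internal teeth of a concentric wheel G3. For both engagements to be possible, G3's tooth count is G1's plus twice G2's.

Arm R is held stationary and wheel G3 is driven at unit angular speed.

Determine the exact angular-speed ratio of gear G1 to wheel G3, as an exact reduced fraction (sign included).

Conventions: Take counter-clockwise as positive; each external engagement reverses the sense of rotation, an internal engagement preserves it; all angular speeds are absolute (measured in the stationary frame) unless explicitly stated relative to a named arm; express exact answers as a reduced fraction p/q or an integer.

-8/5

class = planetary set [G3 = 40+2·12 = 64; Willis about the carrier]
ring teeth: 40 + 2·12 = 64
40(ω_sun−ω_arm) = −64(ω_ring−ω_arm),  ω_arm = 0, ω_ring = 1
ω_sun = 0 − (64/40)(1−0) = -8/5
ω_out/ω_in = -8/5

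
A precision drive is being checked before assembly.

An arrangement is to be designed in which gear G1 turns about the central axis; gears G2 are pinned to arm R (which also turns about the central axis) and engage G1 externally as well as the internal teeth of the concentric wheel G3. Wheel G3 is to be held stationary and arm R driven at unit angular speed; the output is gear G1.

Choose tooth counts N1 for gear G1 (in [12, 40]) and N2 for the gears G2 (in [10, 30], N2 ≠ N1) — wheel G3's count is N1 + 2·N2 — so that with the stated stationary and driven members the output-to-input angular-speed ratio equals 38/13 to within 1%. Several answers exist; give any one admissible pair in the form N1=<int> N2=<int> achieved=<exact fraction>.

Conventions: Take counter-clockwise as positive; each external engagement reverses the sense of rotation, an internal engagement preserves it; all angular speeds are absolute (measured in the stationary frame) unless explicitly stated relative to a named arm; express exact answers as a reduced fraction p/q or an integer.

N1=26 N2=12 achieved=38/13

class = planetary set [ratio 38/13 wanted; Willis about the carrier]
Willis with ω_ring = 0: ω_sun/ω_arm = (N1+N3)/N1; set equal to 38/13  ⇒  N3/N1 = 38/13 − 1 = 25/13
N3 = N1 + 2·N2  ⇒  N2/N1 = (N3/N1 − 1)/2 = (25/13 − 1)/2 = 6/13
smallest multiple with N1 ≥ 12 and N2 ≥ 10: k = 2  ⇒  N1 = 2·13 = 26, N2 = 2·6 = 12 (N1 ≤ 40, N2 ≤ 30, N2 ≠ N1 ✓), N3 = 26 + 2·12 = 50
check: (N1+N3)/N1 with N1 = 26, N3 = 50 gives 38/13; |achieved − target| = 0 ≤ 19/650 ✓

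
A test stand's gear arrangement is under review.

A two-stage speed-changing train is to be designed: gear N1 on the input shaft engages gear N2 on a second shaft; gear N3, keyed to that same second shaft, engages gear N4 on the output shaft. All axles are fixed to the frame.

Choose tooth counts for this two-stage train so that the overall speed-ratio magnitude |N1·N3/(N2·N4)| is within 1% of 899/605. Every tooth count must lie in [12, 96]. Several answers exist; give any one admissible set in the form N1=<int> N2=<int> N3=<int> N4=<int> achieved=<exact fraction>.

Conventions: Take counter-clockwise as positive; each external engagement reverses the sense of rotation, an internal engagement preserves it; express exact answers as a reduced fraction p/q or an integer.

N1=29 N2=22 N3=62 N4=55 achieved=899/605

topology: fixed-axis compound train — 2 stages, target 899/605
target = 899/605 in lowest terms: an exact hit needs N1·N3 = k·899 and N2·N4 = k·605 for one integer k, every count in [12, 96]; additionally prefer no 1:1 stage (N1 ≠ N2, N3 ≠ N4)
k = 1: no 1:1-free in-range split of k·899 and k·605 into factor pairs; take k = 2
k = 2: N1·N3 = 1798 = 29·62, N2·N4 = 1210 = 22·55
achieved = 29·62/(22·55) = 899/605; |achieved − target| = 0 ≤ 899/60500 ✓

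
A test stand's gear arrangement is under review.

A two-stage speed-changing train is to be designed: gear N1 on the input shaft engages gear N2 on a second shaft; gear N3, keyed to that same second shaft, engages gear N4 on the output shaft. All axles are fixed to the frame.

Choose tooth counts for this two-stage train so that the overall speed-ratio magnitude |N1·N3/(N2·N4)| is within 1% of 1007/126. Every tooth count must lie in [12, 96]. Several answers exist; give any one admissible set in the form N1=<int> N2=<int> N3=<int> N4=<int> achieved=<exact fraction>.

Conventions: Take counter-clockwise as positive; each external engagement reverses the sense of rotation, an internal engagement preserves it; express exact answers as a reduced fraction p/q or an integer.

N1=38 N2=12 N3=53 N4=21 achieved=1007/126

topology: fixed-axis compound train — 2 stages, target 1007/126
target = 1007/126 in lowest terms: an exact hit needs N1·N3 = k·1007 and N2·N4 = k·126 for one integer k, every count in [12, 96]; additionally prefer no 1:1 stage (N1 ≠ N2, N3 ≠ N4)
k = 1: no 1:1-free in-range split of k·1007 and k·126 into factor pairs; take k = 2
k = 2: N1·N3 = 2014 = 38·53, N2·N4 = 252 = 12·21
achieved = 38·53/(12·21) = 1007/126; |achieved − target| = 0 ≤ 1007/12600 ✓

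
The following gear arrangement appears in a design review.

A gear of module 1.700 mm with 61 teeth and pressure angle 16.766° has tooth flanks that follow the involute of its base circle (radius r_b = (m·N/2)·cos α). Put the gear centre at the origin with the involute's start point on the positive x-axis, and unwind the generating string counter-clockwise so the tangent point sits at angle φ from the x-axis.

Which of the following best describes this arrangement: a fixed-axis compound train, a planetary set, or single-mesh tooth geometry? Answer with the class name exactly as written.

topology: single-mesh involute geometry — m = 1.700, N = 61
classification: single-mesh tooth geometry

single-mesh tooth geometry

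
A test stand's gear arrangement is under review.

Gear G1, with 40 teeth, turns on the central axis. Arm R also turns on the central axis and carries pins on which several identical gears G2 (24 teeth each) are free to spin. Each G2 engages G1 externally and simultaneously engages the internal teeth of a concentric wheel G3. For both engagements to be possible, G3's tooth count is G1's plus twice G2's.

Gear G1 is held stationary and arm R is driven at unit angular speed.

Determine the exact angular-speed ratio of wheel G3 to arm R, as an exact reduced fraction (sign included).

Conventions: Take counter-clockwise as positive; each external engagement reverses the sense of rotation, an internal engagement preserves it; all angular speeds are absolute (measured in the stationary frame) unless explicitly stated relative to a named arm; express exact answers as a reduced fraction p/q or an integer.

16/11

planetary set (40T centre, 24T on arm, 88T internal) — Willis relation
ring teeth: 40 + 2·24 = 88
40(ω_sun−ω_arm) = −88(ω_ring−ω_arm),  ω_sun = 0, ω_arm = 1
ω_ring = 1 − (40/88)(0−1) = 16/11
ω_out/ω_in = 16/11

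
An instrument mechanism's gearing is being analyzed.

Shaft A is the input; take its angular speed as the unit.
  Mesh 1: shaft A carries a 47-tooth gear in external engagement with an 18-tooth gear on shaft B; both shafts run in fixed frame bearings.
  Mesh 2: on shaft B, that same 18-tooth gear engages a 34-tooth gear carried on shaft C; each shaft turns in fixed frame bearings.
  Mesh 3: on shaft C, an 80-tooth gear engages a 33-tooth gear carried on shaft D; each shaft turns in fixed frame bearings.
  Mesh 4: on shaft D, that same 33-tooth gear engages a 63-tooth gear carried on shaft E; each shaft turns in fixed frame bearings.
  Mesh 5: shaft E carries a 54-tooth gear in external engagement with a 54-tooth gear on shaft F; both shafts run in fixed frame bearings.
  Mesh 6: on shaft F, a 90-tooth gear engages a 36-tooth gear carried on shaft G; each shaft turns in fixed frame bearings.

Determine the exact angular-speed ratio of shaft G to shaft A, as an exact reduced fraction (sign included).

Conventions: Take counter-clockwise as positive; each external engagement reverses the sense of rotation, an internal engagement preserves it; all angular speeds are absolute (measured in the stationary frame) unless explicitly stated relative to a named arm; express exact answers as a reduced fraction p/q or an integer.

class = fixed-axis compound train [6 meshes; 6 ratios multiply, 6 sense flips]
mesh 1 [47T→18T]: running ratio 47/18, sense −
mesh 2 [18T→34T]: running ratio 47/34, sense +
mesh 3 [80T→33T]: running ratio 1880/561, sense −
mesh 4 [33T→63T]: running ratio 1880/1071, sense +
mesh 5 [54T→54T]: running ratio 1880/1071, sense −
mesh 6 [90T→36T]: running ratio 4700/1071, sense +
ω_out/ω_in = 4700/1071

4700/1071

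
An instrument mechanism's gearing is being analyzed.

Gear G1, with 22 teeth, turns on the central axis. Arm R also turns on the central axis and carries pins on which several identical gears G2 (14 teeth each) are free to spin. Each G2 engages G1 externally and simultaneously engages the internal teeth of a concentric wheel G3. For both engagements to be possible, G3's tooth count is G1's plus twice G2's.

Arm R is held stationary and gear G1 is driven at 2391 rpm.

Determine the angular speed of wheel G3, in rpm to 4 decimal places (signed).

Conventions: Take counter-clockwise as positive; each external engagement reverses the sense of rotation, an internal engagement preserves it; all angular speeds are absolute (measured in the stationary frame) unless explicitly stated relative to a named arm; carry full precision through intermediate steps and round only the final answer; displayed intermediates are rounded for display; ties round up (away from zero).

recognized (axles ride arm R): planetary set, 22/14/50 teeth
normalise by the input: solve with ω_sun = 1, then scale by 2391 rpm
ring teeth: 22 + 2·14 = 50
22(ω_sun−ω_arm) = −50(ω_ring−ω_arm),  ω_arm = 0, ω_sun = 1
ω_ring = 0 − (22/50)(1−0) = -11/25
scale: ω_ring = -11/25 × 2391 rpm = -1052.0400 rpm

-1052.0400 rpm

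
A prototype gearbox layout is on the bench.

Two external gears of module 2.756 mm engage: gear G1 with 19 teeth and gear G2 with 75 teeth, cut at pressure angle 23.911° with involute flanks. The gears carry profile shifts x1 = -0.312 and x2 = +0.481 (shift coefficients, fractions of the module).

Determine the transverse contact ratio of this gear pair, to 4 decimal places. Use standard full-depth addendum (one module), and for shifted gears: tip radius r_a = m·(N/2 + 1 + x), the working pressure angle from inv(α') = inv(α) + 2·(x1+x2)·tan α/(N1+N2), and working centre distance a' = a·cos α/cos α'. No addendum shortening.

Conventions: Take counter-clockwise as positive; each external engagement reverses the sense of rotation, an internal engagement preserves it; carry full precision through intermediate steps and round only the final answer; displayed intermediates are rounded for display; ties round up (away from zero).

1.5397

class = single-mesh tooth geometry [involute pair 19T × 75T, m = 2.756]
base radii: r_b1 = 23.934960, r_b2 = 94.480106
tip radii: r_a1 = 28.078128, r_a2 = 107.431636
inv(α') = inv(23.911°) + 2·(-0.312+0.481)·tan α/(19+75) = 0.02763727  ⇒  α' = 24.36583°
a' = a·cos α / cos α' = 129.5320·cos 23.911°/cos 24.36583° = 129.993619
action lengths: √(r_a1²−r_b1²) = 14.679883, √(r_a2²−r_b2²) = 51.137716
base pitch p_b = π·m·cos α = 7.915147
CR = (14.679883 + 51.137716 − 129.993619·sin 24.36583°)/7.915147 = 1.539739
contact ratio ≈ 1.5397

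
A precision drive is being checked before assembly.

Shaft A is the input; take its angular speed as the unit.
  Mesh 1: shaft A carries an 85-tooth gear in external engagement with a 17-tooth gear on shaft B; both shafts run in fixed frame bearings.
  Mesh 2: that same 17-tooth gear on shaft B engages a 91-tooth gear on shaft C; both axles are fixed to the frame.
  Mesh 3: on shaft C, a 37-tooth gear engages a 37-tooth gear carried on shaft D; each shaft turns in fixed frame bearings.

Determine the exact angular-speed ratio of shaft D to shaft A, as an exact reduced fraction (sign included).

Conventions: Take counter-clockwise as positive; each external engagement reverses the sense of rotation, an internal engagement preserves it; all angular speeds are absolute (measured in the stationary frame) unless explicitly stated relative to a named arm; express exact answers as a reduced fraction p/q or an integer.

-85/91

class = fixed-axis compound train [3 meshes; 3 ratios multiply, 3 sense flips]
mesh 1 [85T→17T]: running ratio 5, sense −
mesh 2 [17T→91T]: running ratio 85/91, sense +
mesh 3 [37T→37T]: running ratio 85/91, sense −
ω_out/ω_in = -85/91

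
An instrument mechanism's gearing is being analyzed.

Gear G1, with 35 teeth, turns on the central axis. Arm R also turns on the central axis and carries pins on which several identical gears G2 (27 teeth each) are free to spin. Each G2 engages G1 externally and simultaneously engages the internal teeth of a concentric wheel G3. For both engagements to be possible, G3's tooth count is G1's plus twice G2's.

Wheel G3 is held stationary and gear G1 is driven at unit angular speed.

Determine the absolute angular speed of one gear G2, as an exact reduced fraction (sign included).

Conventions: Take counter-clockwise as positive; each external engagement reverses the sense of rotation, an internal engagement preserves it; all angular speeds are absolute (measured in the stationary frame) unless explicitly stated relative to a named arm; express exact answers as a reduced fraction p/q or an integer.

recognized (axles ride arm R): planetary set, 35/27/89 teeth
ring teeth: 35 + 2·27 = 89
35(ω_sun−ω_arm) = −89(ω_ring−ω_arm),  ω_ring = 0, ω_sun = 1
35(1−ω_arm) = −89(0−ω_arm)  ⇒  124·ω_arm = 35  ⇒  ω_arm = 35/124
sun–planet mesh: 35·(1−35/124) = −27·(ω_p−ω_arm)  ⇒  ω_p−ω_arm = -3115/3348
ω_p = 35/124 − 3115/3348 = -35/54
exact speed ratio = -35/54

-35/54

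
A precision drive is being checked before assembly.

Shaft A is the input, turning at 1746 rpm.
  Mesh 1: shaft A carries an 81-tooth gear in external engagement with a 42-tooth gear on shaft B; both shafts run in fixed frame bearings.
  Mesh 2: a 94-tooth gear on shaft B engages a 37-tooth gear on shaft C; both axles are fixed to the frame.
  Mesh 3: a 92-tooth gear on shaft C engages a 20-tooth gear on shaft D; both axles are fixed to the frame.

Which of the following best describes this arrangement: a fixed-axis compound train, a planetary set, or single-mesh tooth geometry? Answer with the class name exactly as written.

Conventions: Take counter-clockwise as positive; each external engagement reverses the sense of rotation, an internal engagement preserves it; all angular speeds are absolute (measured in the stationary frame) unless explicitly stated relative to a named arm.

class = fixed-axis compound train [3 meshes; 3 ratios multiply, 3 sense flips]
classification: fixed-axis compound train

fixed-axis compound train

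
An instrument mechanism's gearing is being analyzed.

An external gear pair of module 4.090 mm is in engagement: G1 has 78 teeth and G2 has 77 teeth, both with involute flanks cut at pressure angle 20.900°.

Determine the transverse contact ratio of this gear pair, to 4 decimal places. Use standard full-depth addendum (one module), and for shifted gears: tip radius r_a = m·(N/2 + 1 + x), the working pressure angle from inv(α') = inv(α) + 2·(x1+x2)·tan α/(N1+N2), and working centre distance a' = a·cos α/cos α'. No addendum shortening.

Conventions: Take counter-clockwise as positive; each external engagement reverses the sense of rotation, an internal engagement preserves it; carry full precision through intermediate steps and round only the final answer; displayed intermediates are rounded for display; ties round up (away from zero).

single-mesh involute tooth geometry (78T engaging 77T at module 4.090)
base radii: r_b1 = 149.014956, r_b2 = 147.104508
tip radii: r_a1 = 163.600000, r_a2 = 161.555000
no profile shift: α' = α, a' = a
action lengths: √(r_a1²−r_b1²) = 67.524092, √(r_a2²−r_b2²) = 66.785342
base pitch p_b = π·m·cos α = 12.003700
CR = (67.524092 + 66.785342 − 316.975000·sin 20.90000°)/12.003700 = 1.768822
contact ratio ≈ 1.7688

1.7688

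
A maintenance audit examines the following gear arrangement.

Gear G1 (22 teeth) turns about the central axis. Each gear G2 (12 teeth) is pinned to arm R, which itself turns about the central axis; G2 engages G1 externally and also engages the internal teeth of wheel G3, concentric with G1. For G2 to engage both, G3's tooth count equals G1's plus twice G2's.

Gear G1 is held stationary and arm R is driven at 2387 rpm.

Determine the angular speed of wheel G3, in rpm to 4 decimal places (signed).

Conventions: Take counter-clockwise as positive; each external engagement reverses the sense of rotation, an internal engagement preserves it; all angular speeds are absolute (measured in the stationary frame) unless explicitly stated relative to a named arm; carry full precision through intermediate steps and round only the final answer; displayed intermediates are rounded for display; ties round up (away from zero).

+3528.6087 rpm

recognized (axles ride arm R): planetary set, 22/12/46 teeth
normalise by the input: solve with ω_arm = 1, then scale by 2387 rpm
ring teeth: 22 + 2·12 = 46
22(ω_sun−ω_arm) = −46(ω_ring−ω_arm),  ω_sun = 0, ω_arm = 1
ω_ring = 1 − (22/46)(0−1) = 34/23
scale: ω_ring = 34/23 × 2387 rpm = +3528.6087 rpm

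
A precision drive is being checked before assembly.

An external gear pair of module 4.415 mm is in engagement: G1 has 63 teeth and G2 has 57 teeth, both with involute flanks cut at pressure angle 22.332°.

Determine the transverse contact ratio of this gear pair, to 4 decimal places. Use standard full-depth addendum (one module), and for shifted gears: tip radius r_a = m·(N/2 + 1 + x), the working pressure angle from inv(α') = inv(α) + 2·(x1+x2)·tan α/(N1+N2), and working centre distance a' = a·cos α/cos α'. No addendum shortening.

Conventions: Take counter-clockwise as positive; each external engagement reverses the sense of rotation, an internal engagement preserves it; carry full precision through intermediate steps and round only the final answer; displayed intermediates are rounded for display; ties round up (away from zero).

class = single-mesh tooth geometry [involute pair 63T × 57T, m = 4.415]
base radii: r_b1 = 128.641735, r_b2 = 116.390141
tip radii: r_a1 = 143.487500, r_a2 = 130.242500
no profile shift: α' = α, a' = a
action lengths: √(r_a1²−r_b1²) = 63.560732, √(r_a2²−r_b2²) = 58.450353
base pitch p_b = π·m·cos α = 12.829839
CR = (63.560732 + 58.450353 − 264.900000·sin 22.33200°)/12.829839 = 1.664579
contact ratio ≈ 1.6646

1.6646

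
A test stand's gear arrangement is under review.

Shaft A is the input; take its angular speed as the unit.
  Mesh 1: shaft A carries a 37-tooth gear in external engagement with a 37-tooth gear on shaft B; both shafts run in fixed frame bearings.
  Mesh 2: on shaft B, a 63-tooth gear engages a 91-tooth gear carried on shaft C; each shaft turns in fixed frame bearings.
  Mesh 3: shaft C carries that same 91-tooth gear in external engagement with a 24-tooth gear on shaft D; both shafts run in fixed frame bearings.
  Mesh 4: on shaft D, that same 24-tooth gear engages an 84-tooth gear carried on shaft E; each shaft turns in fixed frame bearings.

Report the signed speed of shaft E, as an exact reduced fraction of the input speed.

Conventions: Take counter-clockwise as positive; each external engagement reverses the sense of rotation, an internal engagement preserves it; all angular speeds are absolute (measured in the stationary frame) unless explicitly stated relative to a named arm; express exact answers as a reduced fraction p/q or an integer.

3/4

4-mesh fixed-axis compound train (all bearings frame-fixed)
mesh 1 [37T→37T]: |ω|/ω_in = 1×37/37 = 1, sense flips to −
mesh 2 [63T→91T]: |ω|/ω_in = 1×63/91 = 9/13, sense flips to +
mesh 3 [91T→24T]: |ω|/ω_in = (9/13)×91/24 = 21/8, sense flips to −
mesh 4 [24T→84T]: |ω|/ω_in = (21/8)×24/84 = 3/4, sense flips to +
signed output speed (× input speed) = 3/4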